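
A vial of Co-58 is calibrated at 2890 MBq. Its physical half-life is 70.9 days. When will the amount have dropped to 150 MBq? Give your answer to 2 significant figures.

Fraction remaining = 150/2890 ≈ 0.051903.
n = log₂(2890/150) = ln(19.267)/ln 2 ≈ 4.268 half-lives.
t = n × t½ = 4.268 × 70.9 ≈ 302.6 days.

300 days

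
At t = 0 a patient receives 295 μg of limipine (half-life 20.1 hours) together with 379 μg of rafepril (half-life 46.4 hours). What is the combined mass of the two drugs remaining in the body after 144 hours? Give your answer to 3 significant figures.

46.2 μg

limipine: 295 × (1/2)^(144/20.1) = 295 × (1/2)^7.1642 ≈ 2.0568 μg.
rafepril: 379 × (1/2)^(144/46.4) = 379 × (1/2)^3.1034 ≈ 44.097 μg.
Total = 2.0568 + 44.097 ≈ 46.154 μg.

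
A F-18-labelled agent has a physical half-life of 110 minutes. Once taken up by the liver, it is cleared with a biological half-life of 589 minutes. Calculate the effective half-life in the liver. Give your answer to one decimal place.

1/t_eff = 1/t_phys + 1/t_biol = 1/110 + 1/589 = 0.010789 per minute.
t_eff = 110 × 589 / (110 + 589) ≈ 92.69 minutes.

92.7 minutes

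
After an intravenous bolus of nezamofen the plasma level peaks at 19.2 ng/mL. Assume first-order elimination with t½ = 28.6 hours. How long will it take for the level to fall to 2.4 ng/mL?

2.4/19.2 = 1/8, so 3 half-lives have elapsed.
t = 3 × 28.6 = 85.8 hours.

85.8 hours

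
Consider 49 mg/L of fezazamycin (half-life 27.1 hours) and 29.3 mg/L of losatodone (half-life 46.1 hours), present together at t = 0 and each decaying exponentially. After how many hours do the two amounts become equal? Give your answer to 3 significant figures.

48.8 hours

Set 49·(1/2)^(t/27.1) = 29.3·(1/2)^(t/46.1).
Taking log₂: log₂(49/29.3) = t·(1/27.1 − 1/46.1).
log₂(1.6724) = 0.74188; 1/27.1 − 1/46.1 = 0.015208.
t = 0.74188 / 0.015208 ≈ 48.781 hours.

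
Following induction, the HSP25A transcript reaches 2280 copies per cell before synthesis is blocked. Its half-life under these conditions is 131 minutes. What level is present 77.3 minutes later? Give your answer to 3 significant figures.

Number of half-lives: n = 77.3/131 ≈ 0.59008.
Remaining = 2280 × (1/2)^0.59008 = 2280 × 0.66431 ≈ 1514.6 copies per cell.

1510 copies per cell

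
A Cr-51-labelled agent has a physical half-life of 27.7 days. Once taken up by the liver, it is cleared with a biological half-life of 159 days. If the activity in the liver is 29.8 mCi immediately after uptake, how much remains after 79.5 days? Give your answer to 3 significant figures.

2.88 mCi

1/t_eff = 1/t_phys + 1/t_biol = 1/27.7 + 1/159 = 0.04239 per day.
t_eff = 27.7 × 159 / (27.7 + 159) ≈ 23.59 days.
Remaining = 29.8 × (1/2)^(79.5/23.59) = 29.8 × (1/2)^3.37 ≈ 2.8823 mCi.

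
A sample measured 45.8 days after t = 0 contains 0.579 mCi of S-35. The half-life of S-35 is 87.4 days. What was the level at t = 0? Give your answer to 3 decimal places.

0.833 mCi

Number of half-lives elapsed: n = 45.8/87.4 ≈ 0.52403.
A₀ = A × 2^n = 0.579 × 2^0.52403 = 0.579 × 1.438 ≈ 0.83258 mCi.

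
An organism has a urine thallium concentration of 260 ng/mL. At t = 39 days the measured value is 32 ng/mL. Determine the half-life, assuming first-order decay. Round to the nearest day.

A/A₀ = 32/260 ≈ 0.12308.
n = log₂(8.125) ≈ 3.0224 half-lives elapsed in 39 days.
t½ = 39/3.0224 ≈ 12.904 days.

13 days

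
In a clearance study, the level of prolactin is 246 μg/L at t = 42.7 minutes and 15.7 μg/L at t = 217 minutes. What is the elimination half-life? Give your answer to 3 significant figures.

43.9 minutes

Over Δt = 217 − 42.7 = 174.3 minutes, the level fell by a factor of 246/15.7 ≈ 15.669.
n = log₂(15.669) ≈ 3.9698 half-lives, so t½ = 174.3/3.9698 ≈ 43.906 minutes.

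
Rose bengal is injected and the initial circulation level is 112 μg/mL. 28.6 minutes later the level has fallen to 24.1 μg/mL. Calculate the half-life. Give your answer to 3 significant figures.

A/A₀ = 24.1/112 ≈ 0.21518.
n = log₂(4.6473) ≈ 2.2164 half-lives elapsed in 28.6 minutes.
t½ = 28.6/2.2164 ≈ 12.904 minutes.

12.9 minutes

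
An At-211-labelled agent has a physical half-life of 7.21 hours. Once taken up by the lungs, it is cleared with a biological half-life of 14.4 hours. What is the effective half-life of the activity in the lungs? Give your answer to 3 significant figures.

4.80 hours

1/t_eff = 1/t_phys + 1/t_biol = 1/7.21 + 1/14.4 = 0.20814 per hour.
t_eff = 7.21 × 14.4 / (7.21 + 14.4) ≈ 4.8044 hours.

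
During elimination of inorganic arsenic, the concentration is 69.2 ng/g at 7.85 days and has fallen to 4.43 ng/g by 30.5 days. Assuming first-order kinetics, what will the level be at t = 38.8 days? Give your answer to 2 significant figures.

1.6 ng/g

Over Δt = 30.5 − 7.85 = 22.65 days, the level fell by a factor of 69.2/4.43 ≈ 15.621.
n = log₂(15.621) ≈ 3.9654 half-lives, so t½ = 22.65/3.9654 ≈ 5.7119 days.
From t = 30.5 to t = 38.8: 4.43 × (1/2)^((38.8−30.5)/5.7119) ≈ 1.618 ng/g.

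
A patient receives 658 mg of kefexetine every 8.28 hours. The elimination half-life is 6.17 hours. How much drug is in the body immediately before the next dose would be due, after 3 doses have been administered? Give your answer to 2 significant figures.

The 3 doses were given 24.84, 16.56, 8.28 hours ago.
Total = 658·(1/2)^(24.84/6.17) + 658·(1/2)^(16.56/6.17) + 658·(1/2)^(8.28/6.17)
      = 40.392 + 102.39 + 259.57 ≈ 402.35 mg.

400 mg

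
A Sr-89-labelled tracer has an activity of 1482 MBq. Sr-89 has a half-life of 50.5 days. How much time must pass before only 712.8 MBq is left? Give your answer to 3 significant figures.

Fraction remaining = 712.8/1482 ≈ 0.48097.
n = log₂(1482/712.8) = ln(2.0791)/ln 2 ≈ 1.056 half-lives.
t = n × t½ = 1.056 × 50.5 ≈ 53.327 days.

53.3 days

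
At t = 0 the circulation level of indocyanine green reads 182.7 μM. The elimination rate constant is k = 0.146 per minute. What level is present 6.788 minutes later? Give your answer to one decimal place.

t½ = ln 2 / k = 0.69315 / 0.146 ≈ 4.7476 minutes.
Number of half-lives: n = 6.788/4.7476 ≈ 1.4298.
Remaining = 182.7 × (1/2)^1.4298 = 182.7 × 0.37119 ≈ 67.816 μM.

67.8 μM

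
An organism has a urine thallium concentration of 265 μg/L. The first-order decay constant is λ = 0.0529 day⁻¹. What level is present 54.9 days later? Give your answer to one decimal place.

t½ = ln 2 / λ = 0.69315 / 0.0529 ≈ 13.103 days.
Number of half-lives: n = 54.9/13.103 ≈ 4.1899.
Remaining = 265 × (1/2)^4.1899 = 265 × 0.054792 ≈ 14.52 μg/L.

14.5 μg/L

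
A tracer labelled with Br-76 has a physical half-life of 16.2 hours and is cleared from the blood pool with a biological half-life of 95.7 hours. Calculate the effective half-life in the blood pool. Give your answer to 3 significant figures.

13.9 hours

1/t_eff = 1/t_phys + 1/t_biol = 1/16.2 + 1/95.7 = 0.072178 per hour.
t_eff = 16.2 × 95.7 / (16.2 + 95.7) ≈ 13.855 hours.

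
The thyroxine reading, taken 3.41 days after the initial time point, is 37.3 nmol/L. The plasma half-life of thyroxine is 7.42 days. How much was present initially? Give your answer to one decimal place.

51.3 nmol/L

Number of half-lives elapsed: n = 3.41/7.42 ≈ 0.45957.
A₀ = A × 2^n = 37.3 × 2^0.45957 = 37.3 × 1.3751 ≈ 51.292 nmol/L.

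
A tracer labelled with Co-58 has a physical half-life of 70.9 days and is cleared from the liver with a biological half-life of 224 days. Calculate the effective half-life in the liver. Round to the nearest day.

54 days

1/t_eff = 1/t_phys + 1/t_biol = 1/70.9 + 1/224 = 0.018569 per day.
t_eff = 70.9 × 224 / (70.9 + 224) ≈ 53.854 days.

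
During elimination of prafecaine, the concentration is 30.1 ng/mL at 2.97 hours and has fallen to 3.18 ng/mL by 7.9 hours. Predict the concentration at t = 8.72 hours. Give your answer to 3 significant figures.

2.19 ng/mL

Over Δt = 7.9 − 2.97 = 4.93 hours, the level fell by a factor of 30.1/3.18 ≈ 9.4654.
n = log₂(9.4654) ≈ 3.2427 half-lives, so t½ = 4.93/3.2427 ≈ 1.5204 hours.
From t = 7.9 to t = 8.72: 3.18 × (1/2)^((8.72−7.9)/1.5204) ≈ 2.1881 ng/mL.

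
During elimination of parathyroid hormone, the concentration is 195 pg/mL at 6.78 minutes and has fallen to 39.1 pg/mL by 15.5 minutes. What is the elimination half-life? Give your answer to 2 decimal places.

3.76 minutes

Over Δt = 15.5 − 6.78 = 8.72 minutes, the level fell by a factor of 195/39.1 ≈ 4.9872.
n = log₂(4.9872) ≈ 2.3182 half-lives, so t½ = 8.72/2.3182 ≈ 3.7615 minutes.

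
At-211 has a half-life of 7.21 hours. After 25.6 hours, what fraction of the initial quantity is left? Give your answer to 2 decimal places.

0.09

n = 25.6/7.21 ≈ 3.5506 half-lives.
Fraction remaining = (1/2)^3.5506 ≈ 0.085341.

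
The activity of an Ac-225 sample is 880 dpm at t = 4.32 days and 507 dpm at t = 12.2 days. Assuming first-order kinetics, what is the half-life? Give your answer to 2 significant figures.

Over Δt = 12.2 − 4.32 = 7.88 days, the level fell by a factor of 880/507 ≈ 1.7357.
n = log₂(1.7357) ≈ 0.79552 half-lives, so t½ = 7.88/0.79552 ≈ 9.9055 days.

9.9 days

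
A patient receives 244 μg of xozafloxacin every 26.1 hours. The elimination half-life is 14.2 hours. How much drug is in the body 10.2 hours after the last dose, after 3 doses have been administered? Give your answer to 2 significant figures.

200 μg

The 3 doses were given 62.4, 36.3, 10.2 hours ago.
Total = 244·(1/2)^(62.4/14.2) + 244·(1/2)^(36.3/14.2) + 244·(1/2)^(10.2/14.2)
      = 11.603 + 41.482 + 148.31 ≈ 201.39 μg.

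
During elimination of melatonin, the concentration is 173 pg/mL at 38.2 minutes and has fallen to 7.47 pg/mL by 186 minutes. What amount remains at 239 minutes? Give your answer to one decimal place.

Over Δt = 186 − 38.2 = 147.8 minutes, the level fell by a factor of 173/7.47 ≈ 23.159.
n = log₂(23.159) ≈ 4.5335 half-lives, so t½ = 147.8/4.5335 ≈ 32.602 minutes.
From t = 186 to t = 239: 7.47 × (1/2)^((239−186)/32.602) ≈ 2.4207 pg/mL.

2.4 pg/mL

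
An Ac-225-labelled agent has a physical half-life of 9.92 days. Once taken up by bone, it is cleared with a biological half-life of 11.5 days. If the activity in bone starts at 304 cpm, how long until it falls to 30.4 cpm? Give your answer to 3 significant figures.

1/t_eff = 1/t_phys + 1/t_biol = 1/9.92 + 1/11.5 = 0.18776 per day.
t_eff = 9.92 × 11.5 / (9.92 + 11.5) ≈ 5.3259 days.
n = log₂(304/30.4) ≈ 3.3219; t = 3.3219 × 5.3259 ≈ 17.692 days.

17.7 days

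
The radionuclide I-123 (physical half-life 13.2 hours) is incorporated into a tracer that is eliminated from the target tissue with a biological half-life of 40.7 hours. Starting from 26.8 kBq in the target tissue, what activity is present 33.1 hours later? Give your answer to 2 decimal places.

1/t_eff = 1/t_phys + 1/t_biol = 1/13.2 + 1/40.7 = 0.10033 per hour.
t_eff = 13.2 × 40.7 / (13.2 + 40.7) ≈ 9.9673 hours.
Remaining = 26.8 × (1/2)^(33.1/9.9673) = 26.8 × (1/2)^3.3208 ≈ 2.682 kBq.

2.68 kBq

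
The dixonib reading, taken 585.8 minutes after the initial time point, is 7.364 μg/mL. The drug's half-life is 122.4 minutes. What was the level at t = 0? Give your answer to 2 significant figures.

Number of half-lives elapsed: n = 585.8/122.4 ≈ 4.7859.
A₀ = A × 2^n = 7.364 × 2^4.7859 = 7.364 × 27.588 ≈ 203.16 μg/mL.

200 μg/mL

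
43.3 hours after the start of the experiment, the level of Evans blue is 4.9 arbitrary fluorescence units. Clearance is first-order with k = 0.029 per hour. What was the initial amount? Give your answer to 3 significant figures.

17.2 arbitrary fluorescence units

t½ = ln 2 / k = 0.69315 / 0.029 ≈ 23.902 hours.
Number of half-lives elapsed: n = 43.3/23.902 ≈ 1.8116.
A₀ = A × 2^n = 4.9 × 2^1.8116 = 4.9 × 3.5103 ≈ 17.2 arbitrary fluorescence units.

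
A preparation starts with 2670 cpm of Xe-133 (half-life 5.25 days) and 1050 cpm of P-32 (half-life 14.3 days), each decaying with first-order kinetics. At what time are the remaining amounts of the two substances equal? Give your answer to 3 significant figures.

Set 2670·(1/2)^(t/5.25) = 1050·(1/2)^(t/14.3).
Taking log₂: log₂(2670/1050) = t·(1/5.25 − 1/14.3).
log₂(2.5429) = 1.3465; 1/5.25 − 1/14.3 = 0.12055.
t = 1.3465 / 0.12055 ≈ 11.17 days.

11.2 days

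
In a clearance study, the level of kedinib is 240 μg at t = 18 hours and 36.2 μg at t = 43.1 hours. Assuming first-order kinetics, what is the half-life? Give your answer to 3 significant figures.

Over Δt = 43.1 − 18 = 25.1 hours, the level fell by a factor of 240/36.2 ≈ 6.6298.
n = log₂(6.6298) ≈ 2.729 half-lives, so t½ = 25.1/2.729 ≈ 9.1976 hours.

9.20 hours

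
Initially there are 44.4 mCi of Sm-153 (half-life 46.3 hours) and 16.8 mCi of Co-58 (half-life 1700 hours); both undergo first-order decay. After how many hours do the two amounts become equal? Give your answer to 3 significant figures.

Set 44.4·(1/2)^(t/46.3) = 16.8·(1/2)^(t/1700).
Taking log₂: log₂(44.4/16.8) = t·(1/46.3 − 1/1700).
log₂(2.6429) = 1.4021; 1/46.3 − 1/1700 = 0.02101.
t = 1.4021 / 0.02101 ≈ 66.735 hours.

66.7 hours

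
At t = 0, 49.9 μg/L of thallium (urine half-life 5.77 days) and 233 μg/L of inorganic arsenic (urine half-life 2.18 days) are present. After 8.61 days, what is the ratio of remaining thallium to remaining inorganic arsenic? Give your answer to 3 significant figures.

thallium: 49.9 × (1/2)^(8.61/5.77) = 49.9 × (1/2)^1.4922 ≈ 17.738 μg/L.
inorganic arsenic: 233 × (1/2)^(8.61/2.18) = 233 × (1/2)^3.9495 ≈ 15.081 μg/L.
Ratio ≈ 17.738 / 15.081 ≈ 1.1762.

1.18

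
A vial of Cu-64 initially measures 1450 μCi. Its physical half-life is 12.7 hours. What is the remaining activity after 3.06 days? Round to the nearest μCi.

Convert the elapsed time: 3.06 days = 73.44 hours.
Number of half-lives: n = 73.44/12.7 ≈ 5.7827.
Remaining = 1450 × (1/2)^5.7827 = 1450 × 0.018165 ≈ 26.34 μCi.

26 μCi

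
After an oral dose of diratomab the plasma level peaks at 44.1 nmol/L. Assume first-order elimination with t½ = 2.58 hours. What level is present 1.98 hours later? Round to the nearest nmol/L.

26 nmol/L

Number of half-lives: n = 1.98/2.58 ≈ 0.76744.
Remaining = 44.1 × (1/2)^0.76744 = 44.1 × 0.58746 ≈ 25.907 nmol/L.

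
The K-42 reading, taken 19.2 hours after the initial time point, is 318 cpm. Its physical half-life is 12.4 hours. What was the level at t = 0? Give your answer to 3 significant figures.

930 cpm

Number of half-lives elapsed: n = 19.2/12.4 ≈ 1.5484.
A₀ = A × 2^n = 318 × 2^1.5484 = 318 × 2.9249 ≈ 930.12 cpm.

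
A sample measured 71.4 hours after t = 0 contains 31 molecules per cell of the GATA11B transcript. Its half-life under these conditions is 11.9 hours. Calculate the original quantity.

Number of half-lives elapsed: n = 71.4/11.9 ≈ 6.
A₀ = A × 2^n = 31 × 2^6 = 31 × 64 ≈ 1984 molecules per cell.

1984 molecules per cell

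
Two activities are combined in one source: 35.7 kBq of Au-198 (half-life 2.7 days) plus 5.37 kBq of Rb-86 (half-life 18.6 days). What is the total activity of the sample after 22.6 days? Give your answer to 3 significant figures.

Au-198: 35.7 × (1/2)^(22.6/2.7) = 35.7 × (1/2)^8.3704 ≈ 0.10788 kBq.
Rb-86: 5.37 × (1/2)^(22.6/18.6) = 5.37 × (1/2)^1.2151 ≈ 2.3132 kBq.
Total = 0.10788 + 2.3132 ≈ 2.421 kBq.

2.42 kBq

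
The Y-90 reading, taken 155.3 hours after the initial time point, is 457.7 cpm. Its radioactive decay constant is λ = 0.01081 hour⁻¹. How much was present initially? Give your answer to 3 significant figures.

t½ = ln 2 / λ = 0.69315 / 0.01081 ≈ 64.121 hours.
Number of half-lives elapsed: n = 155.3/64.121 ≈ 2.422.
A₀ = A × 2^n = 457.7 × 2^2.422 = 457.7 × 5.3591 ≈ 2452.9 cpm.

2450 cpm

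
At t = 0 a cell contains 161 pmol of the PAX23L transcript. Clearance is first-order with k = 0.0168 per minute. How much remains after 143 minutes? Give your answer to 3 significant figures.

14.6 pmol

t½ = ln 2 / k = 0.69315 / 0.0168 ≈ 41.259 minutes.
Number of half-lives: n = 143/41.259 ≈ 3.4659.
Remaining = 161 × (1/2)^3.4659 = 161 × 0.0905 ≈ 14.571 pmol.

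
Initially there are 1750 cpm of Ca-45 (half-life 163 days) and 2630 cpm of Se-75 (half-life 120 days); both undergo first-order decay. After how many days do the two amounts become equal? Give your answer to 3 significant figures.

Set 1750·(1/2)^(t/163) = 2630·(1/2)^(t/120).
Taking log₂: log₂(1750/2630) = t·(1/163 − 1/120).
log₂(0.6654) = -0.58771; 1/163 − 1/120 = -0.0021984.
t = -0.58771 / -0.0021984 ≈ 267.34 days.

267 days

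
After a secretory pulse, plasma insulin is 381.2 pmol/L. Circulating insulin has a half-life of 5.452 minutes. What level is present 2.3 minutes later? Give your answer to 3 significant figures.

Number of half-lives: n = 2.3/5.452 ≈ 0.42186.
Remaining = 381.2 × (1/2)^0.42186 = 381.2 × 0.74646 ≈ 284.55 pmol/L.

285 pmol/L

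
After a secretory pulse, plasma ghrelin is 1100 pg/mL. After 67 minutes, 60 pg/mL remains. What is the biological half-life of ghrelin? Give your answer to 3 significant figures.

A/A₀ = 60/1100 ≈ 0.054545.
n = log₂(18.333) ≈ 4.1964 half-lives elapsed in 67 minutes.
t½ = 67/4.1964 ≈ 15.966 minutes.

16.0 minutes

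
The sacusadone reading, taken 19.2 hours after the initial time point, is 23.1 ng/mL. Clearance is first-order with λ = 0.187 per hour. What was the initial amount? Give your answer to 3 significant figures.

t½ = ln 2 / λ = 0.69315 / 0.187 ≈ 3.7067 hours.
Number of half-lives elapsed: n = 19.2/3.7067 ≈ 5.1799.
A₀ = A × 2^n = 23.1 × 2^5.1799 = 23.1 × 36.249 ≈ 837.34 ng/mL.

837 ng/mL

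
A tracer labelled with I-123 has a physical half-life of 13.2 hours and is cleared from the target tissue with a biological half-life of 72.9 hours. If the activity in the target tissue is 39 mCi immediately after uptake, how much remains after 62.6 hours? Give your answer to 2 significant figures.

0.80 mCi

1/t_eff = 1/t_phys + 1/t_biol = 1/13.2 + 1/72.9 = 0.089475 per hour.
t_eff = 13.2 × 72.9 / (13.2 + 72.9) ≈ 11.176 hours.
Remaining = 39 × (1/2)^(62.6/11.176) = 39 × (1/2)^5.6011 ≈ 0.80344 mCi.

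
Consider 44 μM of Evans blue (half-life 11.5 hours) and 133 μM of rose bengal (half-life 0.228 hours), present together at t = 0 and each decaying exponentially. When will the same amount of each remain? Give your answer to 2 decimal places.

0.37 hours

Set 44·(1/2)^(t/11.5) = 133·(1/2)^(t/0.228).
Taking log₂: log₂(44/133) = t·(1/11.5 − 1/0.228).
log₂(0.33083) = -1.5959; 1/11.5 − 1/0.228 = -4.299.
t = -1.5959 / -4.299 ≈ 0.37121 hours.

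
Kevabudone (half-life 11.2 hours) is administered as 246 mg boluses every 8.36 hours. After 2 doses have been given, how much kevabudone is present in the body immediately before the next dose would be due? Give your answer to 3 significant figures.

234 mg

The 2 doses were given 16.72, 8.36 hours ago.
Total = 246·(1/2)^(16.72/11.2) + 246·(1/2)^(8.36/11.2)
      = 87.406 + 146.64 ≈ 234.04 mg.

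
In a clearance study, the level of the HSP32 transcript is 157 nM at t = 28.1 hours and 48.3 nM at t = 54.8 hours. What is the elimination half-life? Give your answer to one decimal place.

Over Δt = 54.8 − 28.1 = 26.7 hours, the level fell by a factor of 157/48.3 ≈ 3.2505.
n = log₂(3.2505) ≈ 1.7007 half-lives, so t½ = 26.7/1.7007 ≈ 15.7 hours.

15.7 hours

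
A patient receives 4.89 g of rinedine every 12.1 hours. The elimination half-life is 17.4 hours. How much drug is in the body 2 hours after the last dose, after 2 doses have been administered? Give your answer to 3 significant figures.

7.30 g

The 2 doses were given 14.1, 2 hours ago.
Total = 4.89·(1/2)^(14.1/17.4) + 4.89·(1/2)^(2/17.4)
      = 2.7885 + 4.5155 ≈ 7.304 g.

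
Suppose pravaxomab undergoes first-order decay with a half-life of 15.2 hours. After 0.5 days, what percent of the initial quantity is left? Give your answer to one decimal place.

0.5 days = 12 hours.
n = 12/15.2 ≈ 0.78947 half-lives.
Fraction remaining = (1/2)^0.78947 ≈ 0.57856, i.e. 57.856%.

57.9%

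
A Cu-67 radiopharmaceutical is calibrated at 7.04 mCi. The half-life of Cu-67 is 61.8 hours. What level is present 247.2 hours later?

0.44 mCi

Elapsed time is 4 half-lives (247.2/61.8).
Each half-life halves the amount: 7.04 × (1/2)^4 = 7.04/16 = 0.44 mCi.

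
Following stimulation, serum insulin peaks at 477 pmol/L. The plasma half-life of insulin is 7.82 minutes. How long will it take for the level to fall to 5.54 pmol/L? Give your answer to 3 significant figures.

Fraction remaining = 5.54/477 ≈ 0.011614.
n = log₂(477/5.54) = ln(86.101)/ln 2 ≈ 6.428 half-lives.
t = n × t½ = 6.428 × 7.82 ≈ 50.267 minutes.

50.3 minutes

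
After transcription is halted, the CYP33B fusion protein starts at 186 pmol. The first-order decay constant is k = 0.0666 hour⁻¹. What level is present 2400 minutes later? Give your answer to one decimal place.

t½ = ln 2 / k = 0.69315 / 0.0666 ≈ 10.408 hours.
Convert the elapsed time: 2400 minutes = 40 hours.
Number of half-lives: n = 40/10.408 ≈ 3.8433.
Remaining = 186 × (1/2)^3.8433 = 186 × 0.069669 ≈ 12.958 pmol.

13.0 pmol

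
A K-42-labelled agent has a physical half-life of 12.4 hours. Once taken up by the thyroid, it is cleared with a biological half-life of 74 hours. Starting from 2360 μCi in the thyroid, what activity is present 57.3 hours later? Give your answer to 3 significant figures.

56.1 μCi

1/t_eff = 1/t_phys + 1/t_biol = 1/12.4 + 1/74 = 0.094159 per hour.
t_eff = 12.4 × 74 / (12.4 + 74) ≈ 10.62 hours.
Remaining = 2360 × (1/2)^(57.3/10.62) = 2360 × (1/2)^5.3953 ≈ 56.075 μCi.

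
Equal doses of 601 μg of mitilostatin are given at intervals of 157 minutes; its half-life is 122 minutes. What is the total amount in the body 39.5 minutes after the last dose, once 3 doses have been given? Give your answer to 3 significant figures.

The 3 doses were given 353.5, 196.5, 39.5 minutes ago.
Total = 601·(1/2)^(353.5/122) + 601·(1/2)^(196.5/122) + 601·(1/2)^(39.5/122)
      = 80.654 + 196.8 + 480.19 ≈ 757.64 μg.

758 μg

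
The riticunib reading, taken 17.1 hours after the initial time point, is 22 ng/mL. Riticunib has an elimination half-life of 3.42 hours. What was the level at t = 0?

Number of half-lives elapsed: n = 17.1/3.42 ≈ 5.
A₀ = A × 2^n = 22 × 2^5 = 22 × 32 ≈ 704 ng/mL.

704 ng/mL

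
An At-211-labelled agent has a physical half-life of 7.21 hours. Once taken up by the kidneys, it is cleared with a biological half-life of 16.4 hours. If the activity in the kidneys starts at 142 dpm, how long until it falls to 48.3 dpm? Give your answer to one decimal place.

7.8 hours

1/t_eff = 1/t_phys + 1/t_biol = 1/7.21 + 1/16.4 = 0.19967 per hour.
t_eff = 7.21 × 16.4 / (7.21 + 16.4) ≈ 5.0082 hours.
n = log₂(142/48.3) ≈ 1.5558; t = 1.5558 × 5.0082 ≈ 7.7918 hours.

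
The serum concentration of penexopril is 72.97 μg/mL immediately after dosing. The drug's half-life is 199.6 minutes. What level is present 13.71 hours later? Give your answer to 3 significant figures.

Convert the elapsed time: 13.71 hours = 822.6 minutes.
Number of half-lives: n = 822.6/199.6 ≈ 4.1212.
Remaining = 72.97 × (1/2)^4.1212 = 72.97 × 0.057462 ≈ 4.193 μg/mL.

4.19 μg/mL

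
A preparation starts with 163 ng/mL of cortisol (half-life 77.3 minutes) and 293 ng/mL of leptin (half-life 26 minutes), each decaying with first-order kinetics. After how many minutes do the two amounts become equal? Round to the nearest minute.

Set 163·(1/2)^(t/77.3) = 293·(1/2)^(t/26).
Taking log₂: log₂(163/293) = t·(1/77.3 − 1/26).
log₂(0.55631) = -0.84603; 1/77.3 − 1/26 = -0.025525.
t = -0.84603 / -0.025525 ≈ 33.145 minutes.

33 minutes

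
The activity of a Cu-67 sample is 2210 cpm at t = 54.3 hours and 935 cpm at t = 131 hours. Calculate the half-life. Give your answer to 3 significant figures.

Over Δt = 131 − 54.3 = 76.7 hours, the level fell by a factor of 2210/935 ≈ 2.3636.
n = log₂(2.3636) ≈ 1.241 half-lives, so t½ = 76.7/1.241 ≈ 61.805 hours.

61.8 hours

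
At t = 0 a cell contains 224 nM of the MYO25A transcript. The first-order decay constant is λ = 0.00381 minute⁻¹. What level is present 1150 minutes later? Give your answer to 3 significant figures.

2.80 nM

t½ = ln 2 / λ = 0.69315 / 0.00381 ≈ 181.93 minutes.
Number of half-lives: n = 1150/181.93 ≈ 6.3212.
Remaining = 224 × (1/2)^6.3212 = 224 × 0.012507 ≈ 2.8015 nM.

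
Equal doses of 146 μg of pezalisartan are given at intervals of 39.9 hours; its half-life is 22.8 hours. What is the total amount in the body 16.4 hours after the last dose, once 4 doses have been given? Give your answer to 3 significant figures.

The 4 doses were given 136.1, 96.2, 56.3, 16.4 hours ago.
Total = 146·(1/2)^(136.1/22.8) + 146·(1/2)^(96.2/22.8) + 146·(1/2)^(56.3/22.8) + 146·(1/2)^(16.4/22.8)
      = 2.3303 + 7.8382 + 26.365 + 88.679 ≈ 125.21 μg.

125 μg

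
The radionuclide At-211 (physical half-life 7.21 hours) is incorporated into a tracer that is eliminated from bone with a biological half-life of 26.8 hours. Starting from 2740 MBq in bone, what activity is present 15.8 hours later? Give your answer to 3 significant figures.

1/t_eff = 1/t_phys + 1/t_biol = 1/7.21 + 1/26.8 = 0.17601 per hour.
t_eff = 7.21 × 26.8 / (7.21 + 26.8) ≈ 5.6815 hours.
Remaining = 2740 × (1/2)^(15.8/5.6815) = 2740 × (1/2)^2.781 ≈ 398.66 MBq.

399 MBq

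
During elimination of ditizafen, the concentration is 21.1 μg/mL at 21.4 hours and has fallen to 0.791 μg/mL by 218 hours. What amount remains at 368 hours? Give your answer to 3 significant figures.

0.0646 μg/mL

Over Δt = 218 − 21.4 = 196.6 hours, the level fell by a factor of 21.1/0.791 ≈ 26.675.
n = log₂(26.675) ≈ 4.7374 half-lives, so t½ = 196.6/4.7374 ≈ 41.499 hours.
From t = 218 to t = 368: 0.791 × (1/2)^((368−218)/41.499) ≈ 0.06458 μg/mL.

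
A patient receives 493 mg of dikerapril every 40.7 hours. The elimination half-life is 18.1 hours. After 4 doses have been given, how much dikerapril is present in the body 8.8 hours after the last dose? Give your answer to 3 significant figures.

445 mg

The 4 doses were given 130.9, 90.2, 49.5, 8.8 hours ago.
Total = 493·(1/2)^(130.9/18.1) + 493·(1/2)^(90.2/18.1) + 493·(1/2)^(49.5/18.1) + 493·(1/2)^(8.8/18.1)
      = 3.2793 + 15.584 + 74.061 + 351.96 ≈ 444.88 mg.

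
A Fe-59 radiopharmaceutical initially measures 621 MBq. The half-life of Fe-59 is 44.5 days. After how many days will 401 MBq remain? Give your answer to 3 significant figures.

Fraction remaining = 401/621 ≈ 0.64573.
n = log₂(621/401) = ln(1.5486)/ln 2 ≈ 0.63099 half-lives.
t = n × t½ = 0.63099 × 44.5 ≈ 28.079 days.

28.1 days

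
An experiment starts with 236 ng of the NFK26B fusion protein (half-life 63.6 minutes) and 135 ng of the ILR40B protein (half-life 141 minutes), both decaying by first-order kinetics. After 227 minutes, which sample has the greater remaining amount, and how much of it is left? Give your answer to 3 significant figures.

ILR40B protein, 44.2 ng

NFK26B fusion protein: 236 × (1/2)^3.5692 ≈ 19.883 ng.
ILR40B protein: 135 × (1/2)^1.6099 ≈ 44.228 ng.
ILR40B protein has more remaining, at ≈ 44.228 ng.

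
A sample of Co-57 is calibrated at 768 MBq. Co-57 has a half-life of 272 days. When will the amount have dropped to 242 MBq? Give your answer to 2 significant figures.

450 days

Fraction remaining = 242/768 ≈ 0.3151.
n = log₂(768/242) = ln(3.1736)/ln 2 ≈ 1.6661 half-lives.
t = n × t½ = 1.6661 × 272 ≈ 453.18 days.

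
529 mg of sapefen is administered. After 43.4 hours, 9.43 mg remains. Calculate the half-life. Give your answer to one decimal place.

7.5 hours

A/A₀ = 9.43/529 ≈ 0.017826.
n = log₂(56.098) ≈ 5.8099 half-lives elapsed in 43.4 hours.
t½ = 43.4/5.8099 ≈ 7.4701 hours.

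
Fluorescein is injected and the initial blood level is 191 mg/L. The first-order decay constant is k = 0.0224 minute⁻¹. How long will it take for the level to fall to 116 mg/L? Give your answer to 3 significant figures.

22.3 minutes

t½ = ln 2 / k = 0.69315 / 0.0224 ≈ 30.944 minutes.
Fraction remaining = 116/191 ≈ 0.60733.
n = log₂(191/116) = ln(1.6466)/ln 2 ≈ 0.71945 half-lives.
t = n × t½ = 0.71945 × 30.944 ≈ 22.263 minutes.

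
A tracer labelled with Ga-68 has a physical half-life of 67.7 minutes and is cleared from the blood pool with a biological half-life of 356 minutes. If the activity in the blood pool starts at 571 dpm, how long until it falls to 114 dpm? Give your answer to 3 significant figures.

132 minutes

1/t_eff = 1/t_phys + 1/t_biol = 1/67.7 + 1/356 = 0.01758 per minute.
t_eff = 67.7 × 356 / (67.7 + 356) ≈ 56.883 minutes.
n = log₂(571/114) ≈ 2.3245; t = 2.3245 × 56.883 ≈ 132.22 minutes.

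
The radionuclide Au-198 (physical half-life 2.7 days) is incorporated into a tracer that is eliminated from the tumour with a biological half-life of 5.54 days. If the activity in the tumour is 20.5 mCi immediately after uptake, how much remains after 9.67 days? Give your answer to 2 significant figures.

0.51 mCi

1/t_eff = 1/t_phys + 1/t_biol = 1/2.7 + 1/5.54 = 0.55088 per day.
t_eff = 2.7 × 5.54 / (2.7 + 5.54) ≈ 1.8153 days.
Remaining = 20.5 × (1/2)^(9.67/1.8153) = 20.5 × (1/2)^5.327 ≈ 0.51071 mCi.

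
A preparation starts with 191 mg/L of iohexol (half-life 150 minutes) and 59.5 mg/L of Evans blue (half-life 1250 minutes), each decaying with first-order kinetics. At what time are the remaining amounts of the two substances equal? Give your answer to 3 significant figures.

Set 191·(1/2)^(t/150) = 59.5·(1/2)^(t/1250).
Taking log₂: log₂(191/59.5) = t·(1/150 − 1/1250).
log₂(3.2101) = 1.6826; 1/150 − 1/1250 = 0.0058667.
t = 1.6826 / 0.0058667 ≈ 286.81 minutes.

287 minutes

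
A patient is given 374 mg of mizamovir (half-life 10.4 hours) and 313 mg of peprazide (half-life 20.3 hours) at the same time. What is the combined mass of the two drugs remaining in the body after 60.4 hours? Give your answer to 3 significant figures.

mizamovir: 374 × (1/2)^(60.4/10.4) = 374 × (1/2)^5.8077 ≈ 6.677 mg.
peprazide: 313 × (1/2)^(60.4/20.3) = 313 × (1/2)^2.9754 ≈ 39.799 mg.
Total = 6.677 + 39.799 ≈ 46.476 mg.

46.5 mg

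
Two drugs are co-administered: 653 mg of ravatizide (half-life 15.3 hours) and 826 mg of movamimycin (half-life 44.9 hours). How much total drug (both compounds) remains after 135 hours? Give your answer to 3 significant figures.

ravatizide: 653 × (1/2)^(135/15.3) = 653 × (1/2)^8.8235 ≈ 1.4413 mg.
movamimycin: 826 × (1/2)^(135/44.9) = 826 × (1/2)^3.0067 ≈ 102.77 mg.
Total = 1.4413 + 102.77 ≈ 104.21 mg.

104 mg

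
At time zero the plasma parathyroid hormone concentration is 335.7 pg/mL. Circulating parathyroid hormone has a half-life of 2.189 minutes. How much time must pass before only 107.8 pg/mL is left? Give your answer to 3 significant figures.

Fraction remaining = 107.8/335.7 ≈ 0.32112.
n = log₂(335.7/107.8) = ln(3.1141)/ln 2 ≈ 1.6388 half-lives.
t = n × t½ = 1.6388 × 2.189 ≈ 3.5874 minutes.

3.59 minutes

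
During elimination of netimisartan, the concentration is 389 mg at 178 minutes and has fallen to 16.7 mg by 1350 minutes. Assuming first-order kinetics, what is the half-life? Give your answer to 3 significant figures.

258 minutes

Over Δt = 1350 − 178 = 1172 minutes, the level fell by a factor of 389/16.7 ≈ 23.293.
n = log₂(23.293) ≈ 4.5419 half-lives, so t½ = 1172/4.5419 ≈ 258.04 minutes.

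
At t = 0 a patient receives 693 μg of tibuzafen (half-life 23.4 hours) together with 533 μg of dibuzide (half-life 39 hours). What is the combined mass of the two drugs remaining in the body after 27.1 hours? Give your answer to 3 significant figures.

tibuzafen: 693 × (1/2)^(27.1/23.4) = 693 × (1/2)^1.1581 ≈ 310.53 μg.
dibuzide: 533 × (1/2)^(27.1/39) = 533 × (1/2)^0.69487 ≈ 329.27 μg.
Total = 310.53 + 329.27 ≈ 639.8 μg.

640 μg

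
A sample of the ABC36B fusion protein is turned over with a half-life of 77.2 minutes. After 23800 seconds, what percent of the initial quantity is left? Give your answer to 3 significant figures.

2.84%

23800 seconds = 396.667 minutes.
n = 396.667/77.2 ≈ 5.1382 half-lives.
Fraction remaining = (1/2)^5.1382 ≈ 0.028396, i.e. 2.8396%.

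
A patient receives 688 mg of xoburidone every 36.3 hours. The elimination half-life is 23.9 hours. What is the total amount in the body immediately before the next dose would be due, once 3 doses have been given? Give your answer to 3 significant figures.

The 3 doses were given 108.9, 72.6, 36.3 hours ago.
Total = 688·(1/2)^(108.9/23.9) + 688·(1/2)^(72.6/23.9) + 688·(1/2)^(36.3/23.9)
      = 29.238 + 83.784 + 240.09 ≈ 353.11 mg.

353 mg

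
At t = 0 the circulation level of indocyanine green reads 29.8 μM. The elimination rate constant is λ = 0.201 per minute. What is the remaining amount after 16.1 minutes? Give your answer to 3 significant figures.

1.17 μM

t½ = ln 2 / λ = 0.69315 / 0.201 ≈ 3.4485 minutes.
Number of half-lives: n = 16.1/3.4485 ≈ 4.6687.
Remaining = 29.8 × (1/2)^4.6687 = 29.8 × 0.039317 ≈ 1.1716 μM.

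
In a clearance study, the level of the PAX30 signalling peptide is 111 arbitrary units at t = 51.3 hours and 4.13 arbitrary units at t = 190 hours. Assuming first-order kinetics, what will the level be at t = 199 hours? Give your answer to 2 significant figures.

3.3 arbitrary units

Over Δt = 190 − 51.3 = 138.7 hours, the level fell by a factor of 111/4.13 ≈ 26.877.
n = log₂(26.877) ≈ 4.7483 half-lives, so t½ = 138.7/4.7483 ≈ 29.211 hours.
From t = 190 to t = 199: 4.13 × (1/2)^((199−190)/29.211) ≈ 3.3358 arbitrary units.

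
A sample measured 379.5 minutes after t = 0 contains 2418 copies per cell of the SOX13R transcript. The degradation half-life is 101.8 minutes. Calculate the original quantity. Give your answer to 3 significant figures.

32000 copies per cell

Number of half-lives elapsed: n = 379.5/101.8 ≈ 3.7279.
A₀ = A × 2^n = 2418 × 2^3.7279 = 2418 × 13.25 ≈ 32038 copies per cell.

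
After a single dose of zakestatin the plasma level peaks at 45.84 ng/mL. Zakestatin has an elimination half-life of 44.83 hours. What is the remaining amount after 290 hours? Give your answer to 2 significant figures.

0.52 ng/mL

Number of half-lives: n = 290/44.83 ≈ 6.4689.
Remaining = 45.84 × (1/2)^6.4689 = 45.84 × 0.011289 ≈ 0.51751 ng/mL.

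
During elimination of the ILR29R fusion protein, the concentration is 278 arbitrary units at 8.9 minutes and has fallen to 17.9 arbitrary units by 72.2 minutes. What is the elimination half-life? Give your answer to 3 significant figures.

Over Δt = 72.2 − 8.9 = 63.3 minutes, the level fell by a factor of 278/17.9 ≈ 15.531.
n = log₂(15.531) ≈ 3.9571 half-lives, so t½ = 63.3/3.9571 ≈ 15.997 minutes.

16.0 minutes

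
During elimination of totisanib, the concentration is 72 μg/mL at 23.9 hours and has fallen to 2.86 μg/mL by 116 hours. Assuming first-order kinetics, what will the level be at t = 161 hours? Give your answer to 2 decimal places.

Over Δt = 116 − 23.9 = 92.1 hours, the level fell by a factor of 72/2.86 ≈ 25.175.
n = log₂(25.175) ≈ 4.6539 half-lives, so t½ = 92.1/4.6539 ≈ 19.79 hours.
From t = 116 to t = 161: 2.86 × (1/2)^((161−116)/19.79) ≈ 0.59136 μg/mL.

0.59 μg/mL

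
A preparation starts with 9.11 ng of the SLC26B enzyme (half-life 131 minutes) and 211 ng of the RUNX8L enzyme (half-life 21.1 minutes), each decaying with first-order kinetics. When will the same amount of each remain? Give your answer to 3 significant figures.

114 minutes

Set 9.11·(1/2)^(t/131) = 211·(1/2)^(t/21.1).
Taking log₂: log₂(9.11/211) = t·(1/131 − 1/21.1).
log₂(0.043175) = -4.5336; 1/131 − 1/21.1 = -0.03976.
t = -4.5336 / -0.03976 ≈ 114.03 minutes.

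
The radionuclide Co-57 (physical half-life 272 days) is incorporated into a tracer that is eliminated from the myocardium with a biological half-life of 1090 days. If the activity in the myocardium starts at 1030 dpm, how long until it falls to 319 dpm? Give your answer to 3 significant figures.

368 days

1/t_eff = 1/t_phys + 1/t_biol = 1/272 + 1/1090 = 0.0045939 per day.
t_eff = 272 × 1090 / (272 + 1090) ≈ 217.68 days.
n = log₂(1030/319) ≈ 1.691; t = 1.691 × 217.68 ≈ 368.1 days.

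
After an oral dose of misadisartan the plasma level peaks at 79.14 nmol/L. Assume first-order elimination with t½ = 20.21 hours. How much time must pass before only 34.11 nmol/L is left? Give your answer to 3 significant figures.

24.5 hours

Fraction remaining = 34.11/79.14 ≈ 0.43101.
n = log₂(79.14/34.11) = ln(2.3201)/ln 2 ≈ 1.2142 half-lives.
t = n × t½ = 1.2142 × 20.21 ≈ 24.539 hours.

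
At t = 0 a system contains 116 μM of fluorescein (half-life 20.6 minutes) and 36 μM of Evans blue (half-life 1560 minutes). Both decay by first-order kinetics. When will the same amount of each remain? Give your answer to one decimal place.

Set 116·(1/2)^(t/20.6) = 36·(1/2)^(t/1560).
Taking log₂: log₂(116/36) = t·(1/20.6 − 1/1560).
log₂(3.2222) = 1.6881; 1/20.6 − 1/1560 = 0.047903.
t = 1.6881 / 0.047903 ≈ 35.239 minutes.

35.2 minutes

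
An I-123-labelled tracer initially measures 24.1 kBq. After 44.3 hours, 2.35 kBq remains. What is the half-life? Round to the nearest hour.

13 hours

A/A₀ = 2.35/24.1 ≈ 0.09751.
n = log₂(10.255) ≈ 3.3583 half-lives elapsed in 44.3 hours.
t½ = 44.3/3.3583 ≈ 13.191 hours.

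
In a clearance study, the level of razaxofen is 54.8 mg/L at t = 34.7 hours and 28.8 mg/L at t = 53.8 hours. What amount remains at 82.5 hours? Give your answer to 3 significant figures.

Over Δt = 53.8 − 34.7 = 19.1 hours, the level fell by a factor of 54.8/28.8 ≈ 1.9028.
n = log₂(1.9028) ≈ 0.92811 half-lives, so t½ = 19.1/0.92811 ≈ 20.58 hours.
From t = 53.8 to t = 82.5: 28.8 × (1/2)^((82.5−53.8)/20.58) ≈ 10.954 mg/L.

11.0 mg/L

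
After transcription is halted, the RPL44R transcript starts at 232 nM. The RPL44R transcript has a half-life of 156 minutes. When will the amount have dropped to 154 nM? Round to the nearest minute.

92 minutes

Fraction remaining = 154/232 ≈ 0.66379.
n = log₂(232/154) = ln(1.5065)/ln 2 ≈ 0.59119 half-lives.
t = n × t½ = 0.59119 × 156 ≈ 92.226 minutes.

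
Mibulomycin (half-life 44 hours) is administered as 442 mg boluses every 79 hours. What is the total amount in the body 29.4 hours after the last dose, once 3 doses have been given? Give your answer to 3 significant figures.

The 3 doses were given 187.4, 108.4, 29.4 hours ago.
Total = 442·(1/2)^(187.4/44) + 442·(1/2)^(108.4/44) + 442·(1/2)^(29.4/44)
      = 23.084 + 80.13 + 278.15 ≈ 381.36 mg.

381 mg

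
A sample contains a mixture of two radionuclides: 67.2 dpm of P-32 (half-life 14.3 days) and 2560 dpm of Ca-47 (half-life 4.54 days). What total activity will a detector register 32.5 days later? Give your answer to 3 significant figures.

31.8 dpm

P-32: 67.2 × (1/2)^(32.5/14.3) = 67.2 × (1/2)^2.2727 ≈ 13.906 dpm.
Ca-47: 2560 × (1/2)^(32.5/4.54) = 2560 × (1/2)^7.1586 ≈ 17.918 dpm.
Total = 13.906 + 17.918 ≈ 31.824 dpm.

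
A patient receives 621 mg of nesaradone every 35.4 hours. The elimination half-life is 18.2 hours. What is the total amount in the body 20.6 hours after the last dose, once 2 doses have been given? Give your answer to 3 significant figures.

357 mg

The 2 doses were given 56, 20.6 hours ago.
Total = 621·(1/2)^(56/18.2) + 621·(1/2)^(20.6/18.2)
      = 73.595 + 283.38 ≈ 356.97 mg.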